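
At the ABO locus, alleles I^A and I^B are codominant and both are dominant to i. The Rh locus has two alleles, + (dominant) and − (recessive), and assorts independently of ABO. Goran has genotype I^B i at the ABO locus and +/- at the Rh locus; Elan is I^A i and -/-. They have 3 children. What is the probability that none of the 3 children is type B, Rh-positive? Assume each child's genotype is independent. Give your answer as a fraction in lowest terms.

343/512

ABO cross I^B i × I^A i → 1/4 O, 1/4 A, 1/4 B, 1/4 AB.
Rh cross +/- × -/- → 1/2 Rh+, 1/2 Rh-; so P(type B, Rh-positive) = 1/4 × 1/2 = 1/8 per child.
P(not type B, Rh-positive) = 7/8 for one child; (7/8)^3 = 343/512.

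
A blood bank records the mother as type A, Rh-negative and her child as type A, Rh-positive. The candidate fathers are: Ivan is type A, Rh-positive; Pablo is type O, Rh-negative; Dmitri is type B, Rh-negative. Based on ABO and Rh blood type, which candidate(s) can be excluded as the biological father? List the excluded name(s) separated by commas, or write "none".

Pablo, Dmitri

A candidate is excluded only if no genotype consistent with his phenotype could produce a type A, Rh-positive child with a type A, Rh-negative mother.
Pablo (type O, Rh-): no genotype consistent with that phenotype can produce a type-A Rh+ child with a type-A mother.
Dmitri (type B, Rh-): no genotype consistent with that phenotype can produce a type-A Rh+ child with a type-A mother.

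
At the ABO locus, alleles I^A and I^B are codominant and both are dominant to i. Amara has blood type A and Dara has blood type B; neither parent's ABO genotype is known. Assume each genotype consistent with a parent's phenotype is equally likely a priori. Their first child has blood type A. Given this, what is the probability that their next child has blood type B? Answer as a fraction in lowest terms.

Possible genotypes: Amara ∈ {I^A I^A, I^A i}; Dara ∈ {I^B I^B, I^B i}.
Weight each parental genotype pair by prior × P(type-A child):
  I^A I^A × I^B i: posterior weight 2/3; P(next child type B) = 0.
  I^A i × I^B i: posterior weight 1/3; P(next child type B) = 1/4.
Weighted sum = 1/12.

1/12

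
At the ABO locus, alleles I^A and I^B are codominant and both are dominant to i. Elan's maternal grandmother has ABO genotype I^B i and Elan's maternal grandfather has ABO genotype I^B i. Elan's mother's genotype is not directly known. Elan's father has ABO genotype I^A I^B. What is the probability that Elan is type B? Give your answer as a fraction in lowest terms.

1/2

Elan's mother's ABO genotype from I^B i × I^B i: 1/4 I^B I^B, 1/2 I^B i, 1/4 i i.
Crossing each possibility with the father I^A I^B and summing P(type B): 1/4·1/2 + 1/2·1/2 + 1/4·1/2 = 1/2.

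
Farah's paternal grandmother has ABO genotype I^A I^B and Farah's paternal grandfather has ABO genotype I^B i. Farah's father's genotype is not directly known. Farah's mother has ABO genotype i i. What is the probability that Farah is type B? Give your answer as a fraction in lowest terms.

1/2

Farah's father's ABO genotype from I^A I^B × I^B i: 1/4 I^A I^B, 1/4 I^A i, 1/4 I^B I^B, 1/4 I^B i.
Crossing each possibility with the mother i i and summing P(type B): 1/4·1/2 + 1/4·0 + 1/4·1 + 1/4·1/2 = 1/2.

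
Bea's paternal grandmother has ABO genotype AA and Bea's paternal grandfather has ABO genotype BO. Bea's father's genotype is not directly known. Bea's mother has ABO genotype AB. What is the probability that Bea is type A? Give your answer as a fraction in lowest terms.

3/8

Bea's father's ABO genotype from AA × BO: 1/2 AB, 1/2 AO.
Crossing each possibility with the mother AB and summing P(type A): 1/2·1/4 + 1/2·1/2 = 3/8.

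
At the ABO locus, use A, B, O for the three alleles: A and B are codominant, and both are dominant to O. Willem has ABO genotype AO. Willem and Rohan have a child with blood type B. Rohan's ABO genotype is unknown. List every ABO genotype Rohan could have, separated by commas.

AB, BB, BO

For each candidate genotype of Rohan, check whether crossing it with AO can produce every observed child phenotype.
  AA → possible child types {A} ✗
  AB → possible child types {A, B, AB} ✓
  AO → possible child types {O, A} ✗
  BB → possible child types {B, AB} ✓
  BO → possible child types {O, A, B, AB} ✓
  OO → possible child types {O, A} ✗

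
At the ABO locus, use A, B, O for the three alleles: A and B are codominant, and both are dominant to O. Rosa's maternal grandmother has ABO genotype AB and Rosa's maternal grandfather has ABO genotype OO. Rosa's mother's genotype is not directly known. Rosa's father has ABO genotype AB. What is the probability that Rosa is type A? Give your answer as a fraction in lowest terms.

Rosa's mother's ABO genotype from AB × OO: 1/2 AO, 1/2 BO.
Crossing each possibility with the father AB and summing P(type A): 1/2·1/2 + 1/2·1/4 = 3/8.

3/8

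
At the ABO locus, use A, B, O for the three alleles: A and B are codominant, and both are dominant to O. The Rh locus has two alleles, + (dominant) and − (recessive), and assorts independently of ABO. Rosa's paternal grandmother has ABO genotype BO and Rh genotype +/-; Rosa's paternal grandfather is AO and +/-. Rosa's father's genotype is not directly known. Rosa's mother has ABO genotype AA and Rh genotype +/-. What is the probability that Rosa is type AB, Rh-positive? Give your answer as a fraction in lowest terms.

Rosa's father's ABO genotype from BO × AO: 1/4 AB, 1/4 AO, 1/4 BO, 1/4 OO.
Crossing each possibility with the mother AA and summing P(type AB): 1/4·1/2 + 1/4·0 + 1/4·1/2 + 1/4·0 = 1/4.
Similarly for Rh via the father's Rh distribution: P(Rh+) = 3/4.
Independent loci: 1/4 × 3/4 = 3/16.

3/16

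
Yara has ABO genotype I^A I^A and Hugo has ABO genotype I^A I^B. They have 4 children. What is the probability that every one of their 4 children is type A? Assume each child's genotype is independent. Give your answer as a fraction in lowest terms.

1/16

ABO cross I^A I^A × I^A I^B → 1/2 A, 1/2 AB.
So P(type A) = 1/2 per child.
All 4 independent: (1/2)^4 = 1/16.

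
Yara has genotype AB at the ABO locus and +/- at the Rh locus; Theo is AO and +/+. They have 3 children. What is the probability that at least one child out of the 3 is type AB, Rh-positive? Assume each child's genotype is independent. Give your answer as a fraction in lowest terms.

ABO cross AB × AO → 1/2 A, 1/4 B, 1/4 AB.
Rh cross +/- × +/+ → 1 Rh+; so P(type AB, Rh-positive) = 1/4 × 1 = 1/4 per child.
P(none) = (3/4)^3 = 27/64; P(at least one) = 1 − 27/64 = 37/64.

37/64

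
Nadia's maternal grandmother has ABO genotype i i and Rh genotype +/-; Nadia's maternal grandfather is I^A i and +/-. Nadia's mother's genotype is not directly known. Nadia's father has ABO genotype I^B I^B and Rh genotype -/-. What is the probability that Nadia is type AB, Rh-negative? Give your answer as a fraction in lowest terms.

1/8

Nadia's mother's ABO genotype from i i × I^A i: 1/2 I^A i, 1/2 i i.
Crossing each possibility with the father I^B I^B and summing P(type AB): 1/2·1/2 + 1/2·0 = 1/4.
Similarly for Rh via the mother's Rh distribution: P(Rh-) = 1/2.
Independent loci: 1/4 × 1/2 = 1/8.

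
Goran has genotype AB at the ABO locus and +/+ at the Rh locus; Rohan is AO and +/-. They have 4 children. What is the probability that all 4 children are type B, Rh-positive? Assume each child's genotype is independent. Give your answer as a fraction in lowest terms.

ABO cross AB × AO → 1/2 A, 1/4 B, 1/4 AB.
Rh cross +/+ × +/- → 1 Rh+; so P(type B, Rh-positive) = 1/4 × 1 = 1/4 per child.
All 4 independent: (1/4)^4 = 1/256.

1/256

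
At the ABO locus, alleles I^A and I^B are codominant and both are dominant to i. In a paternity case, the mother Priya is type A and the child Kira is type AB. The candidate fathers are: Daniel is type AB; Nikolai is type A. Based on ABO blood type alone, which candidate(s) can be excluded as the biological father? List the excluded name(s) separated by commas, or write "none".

Nikolai

A candidate is excluded only if no genotype consistent with his phenotype could produce a type AB child with a type A mother.
Nikolai (type A): no genotype consistent with that phenotype can produce a type-AB child with a type-A mother.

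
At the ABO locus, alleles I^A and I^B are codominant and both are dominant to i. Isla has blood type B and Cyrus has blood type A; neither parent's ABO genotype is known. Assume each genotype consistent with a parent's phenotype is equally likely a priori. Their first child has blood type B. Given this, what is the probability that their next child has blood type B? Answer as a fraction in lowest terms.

Possible genotypes: Isla ∈ {I^B I^B, I^B i}; Cyrus ∈ {I^A I^A, I^A i}.
Weight each parental genotype pair by prior × P(type-B child):
  I^B I^B × I^A i: posterior weight 2/3; P(next child type B) = 1/2.
  I^B i × I^A i: posterior weight 1/3; P(next child type B) = 1/4.
Weighted sum = 5/12.

5/12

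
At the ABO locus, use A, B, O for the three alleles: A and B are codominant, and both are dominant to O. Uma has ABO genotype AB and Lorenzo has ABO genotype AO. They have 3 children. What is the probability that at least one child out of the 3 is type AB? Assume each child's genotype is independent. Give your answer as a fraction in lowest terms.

ABO cross AB × AO → 1/2 A, 1/4 B, 1/4 AB.
So P(type AB) = 1/4 per child.
P(none) = (3/4)^3 = 27/64; P(at least one) = 1 − 27/64 = 37/64.

37/64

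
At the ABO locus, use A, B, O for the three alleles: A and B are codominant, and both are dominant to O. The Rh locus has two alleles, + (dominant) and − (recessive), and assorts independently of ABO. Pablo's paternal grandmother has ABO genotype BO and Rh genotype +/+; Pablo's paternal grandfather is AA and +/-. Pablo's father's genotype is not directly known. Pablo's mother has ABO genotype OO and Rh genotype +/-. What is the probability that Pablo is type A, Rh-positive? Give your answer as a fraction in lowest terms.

7/16

Pablo's father's ABO genotype from BO × AA: 1/2 AB, 1/2 AO.
Crossing each possibility with the mother OO and summing P(type A): 1/2·1/2 + 1/2·1/2 = 1/2.
Similarly for Rh via the father's Rh distribution: P(Rh+) = 7/8.
Independent loci: 1/2 × 7/8 = 7/16.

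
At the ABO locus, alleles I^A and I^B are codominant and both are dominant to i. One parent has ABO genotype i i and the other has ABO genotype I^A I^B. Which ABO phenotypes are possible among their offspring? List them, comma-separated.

Gametes from i i × I^A I^B give offspring ABO genotypes I^A i, I^B i, i.e. phenotypes A, B.

A, B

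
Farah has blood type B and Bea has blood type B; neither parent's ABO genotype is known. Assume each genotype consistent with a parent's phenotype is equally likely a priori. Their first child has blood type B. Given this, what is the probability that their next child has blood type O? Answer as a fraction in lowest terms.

Possible genotypes: Farah ∈ {BB, BO}; Bea ∈ {BB, BO}.
Weight each parental genotype pair by prior × P(type-B child):
  BB × BB: posterior weight 4/15; P(next child type O) = 0.
  BB × BO: posterior weight 4/15; P(next child type O) = 0.
  BO × BB: posterior weight 4/15; P(next child type O) = 0.
  BO × BO: posterior weight 1/5; P(next child type O) = 1/4.
Weighted sum = 1/20.

1/20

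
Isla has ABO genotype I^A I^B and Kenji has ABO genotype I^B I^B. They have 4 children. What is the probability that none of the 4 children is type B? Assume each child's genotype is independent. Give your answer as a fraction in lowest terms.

1/16

ABO cross I^A I^B × I^B I^B → 1/2 B, 1/2 AB.
So P(type B) = 1/2 per child.
P(not type B) = 1/2 for one child; (1/2)^4 = 1/16.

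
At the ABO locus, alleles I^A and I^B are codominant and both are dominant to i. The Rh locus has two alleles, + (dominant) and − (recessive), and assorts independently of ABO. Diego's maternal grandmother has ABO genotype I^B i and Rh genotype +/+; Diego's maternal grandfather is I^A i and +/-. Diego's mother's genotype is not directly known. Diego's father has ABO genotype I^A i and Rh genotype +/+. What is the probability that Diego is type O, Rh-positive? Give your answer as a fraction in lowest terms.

Diego's mother's ABO genotype from I^B i × I^A i: 1/4 I^A I^B, 1/4 I^A i, 1/4 I^B i, 1/4 i i.
Crossing each possibility with the father I^A i and summing P(type O): 1/4·0 + 1/4·1/4 + 1/4·1/4 + 1/4·1/2 = 1/4.
Similarly for Rh via the mother's Rh distribution: P(Rh+) = 1.
Independent loci: 1/4 × 1 = 1/4.

1/4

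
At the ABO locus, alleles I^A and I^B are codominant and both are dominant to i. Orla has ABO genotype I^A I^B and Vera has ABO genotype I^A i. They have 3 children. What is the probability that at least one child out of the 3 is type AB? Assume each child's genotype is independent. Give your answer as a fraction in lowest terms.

37/64

ABO cross I^A I^B × I^A i → 1/2 A, 1/4 B, 1/4 AB.
So P(type AB) = 1/4 per child.
P(none) = (3/4)^3 = 27/64; P(at least one) = 1 − 27/64 = 37/64.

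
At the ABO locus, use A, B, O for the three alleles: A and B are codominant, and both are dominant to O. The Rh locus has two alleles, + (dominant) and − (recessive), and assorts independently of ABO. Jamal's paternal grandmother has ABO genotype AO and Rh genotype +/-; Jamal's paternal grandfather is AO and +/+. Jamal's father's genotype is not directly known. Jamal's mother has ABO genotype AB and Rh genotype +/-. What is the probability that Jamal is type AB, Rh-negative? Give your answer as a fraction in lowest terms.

1/32

Jamal's father's ABO genotype from AO × AO: 1/4 AA, 1/2 AO, 1/4 OO.
Crossing each possibility with the mother AB and summing P(type AB): 1/4·1/2 + 1/2·1/4 + 1/4·0 = 1/4.
Similarly for Rh via the father's Rh distribution: P(Rh-) = 1/8.
Independent loci: 1/4 × 1/8 = 1/32.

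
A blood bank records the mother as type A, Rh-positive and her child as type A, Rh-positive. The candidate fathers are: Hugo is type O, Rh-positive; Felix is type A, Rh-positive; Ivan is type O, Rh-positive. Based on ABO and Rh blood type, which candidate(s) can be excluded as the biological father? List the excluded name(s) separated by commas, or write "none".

none

A candidate is excluded only if no genotype consistent with his phenotype could produce a type A, Rh-positive child with a type A, Rh-positive mother.
Every candidate has at least one consistent genotype combination, so none can be excluded.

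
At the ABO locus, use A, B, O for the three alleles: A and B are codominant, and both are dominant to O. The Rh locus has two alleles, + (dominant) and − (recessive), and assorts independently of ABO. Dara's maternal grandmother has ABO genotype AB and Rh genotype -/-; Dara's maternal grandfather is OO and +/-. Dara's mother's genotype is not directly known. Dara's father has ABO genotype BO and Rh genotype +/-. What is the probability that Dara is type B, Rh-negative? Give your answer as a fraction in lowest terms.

3/16

Dara's mother's ABO genotype from AB × OO: 1/2 AO, 1/2 BO.
Crossing each possibility with the father BO and summing P(type B): 1/2·1/4 + 1/2·3/4 = 1/2.
Similarly for Rh via the mother's Rh distribution: P(Rh-) = 3/8.
Independent loci: 1/2 × 3/8 = 3/16.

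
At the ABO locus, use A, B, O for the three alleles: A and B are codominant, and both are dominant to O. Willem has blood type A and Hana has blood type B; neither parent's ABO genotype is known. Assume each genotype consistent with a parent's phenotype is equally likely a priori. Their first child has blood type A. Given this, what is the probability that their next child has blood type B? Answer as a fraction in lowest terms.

1/12

Possible genotypes: Willem ∈ {AA, AO}; Hana ∈ {BB, BO}.
Weight each parental genotype pair by prior × P(type-A child):
  AA × BO: posterior weight 2/3; P(next child type B) = 0.
  AO × BO: posterior weight 1/3; P(next child type B) = 1/4.
Weighted sum = 1/12.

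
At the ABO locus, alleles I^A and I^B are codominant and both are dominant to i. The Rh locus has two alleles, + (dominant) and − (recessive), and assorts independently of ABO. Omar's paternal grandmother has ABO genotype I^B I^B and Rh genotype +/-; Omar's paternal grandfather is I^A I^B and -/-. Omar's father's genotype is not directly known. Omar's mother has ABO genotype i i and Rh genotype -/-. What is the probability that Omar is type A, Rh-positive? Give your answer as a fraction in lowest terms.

1/16

Omar's father's ABO genotype from I^B I^B × I^A I^B: 1/2 I^A I^B, 1/2 I^B I^B.
Crossing each possibility with the mother i i and summing P(type A): 1/2·1/2 + 1/2·0 = 1/4.
Similarly for Rh via the father's Rh distribution: P(Rh+) = 1/4.
Independent loci: 1/4 × 1/4 = 1/16.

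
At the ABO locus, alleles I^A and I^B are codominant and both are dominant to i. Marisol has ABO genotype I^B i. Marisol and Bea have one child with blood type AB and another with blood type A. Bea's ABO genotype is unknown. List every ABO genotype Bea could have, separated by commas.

For each candidate genotype of Bea, check whether crossing it with I^B i can produce every observed child phenotype.
  I^A I^A → possible child types {A, AB} ✓
  I^A I^B → possible child types {A, B, AB} ✓
  I^A i → possible child types {O, A, B, AB} ✓
  I^B I^B → possible child types {B} ✗
  I^B i → possible child types {O, B} ✗
  i i → possible child types {O, B} ✗

I^A I^A, I^A I^B, I^A i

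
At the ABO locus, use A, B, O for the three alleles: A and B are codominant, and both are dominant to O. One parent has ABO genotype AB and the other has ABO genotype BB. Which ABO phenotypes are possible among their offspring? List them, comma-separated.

B, AB

Gametes from AB × BB give offspring ABO genotypes AB, BB, i.e. phenotypes B, AB.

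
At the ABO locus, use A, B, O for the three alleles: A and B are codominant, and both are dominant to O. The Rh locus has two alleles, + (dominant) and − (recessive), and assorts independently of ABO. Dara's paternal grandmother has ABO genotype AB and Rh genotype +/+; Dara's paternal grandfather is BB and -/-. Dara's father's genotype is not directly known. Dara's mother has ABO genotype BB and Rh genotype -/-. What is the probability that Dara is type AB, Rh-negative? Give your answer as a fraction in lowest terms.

1/8

Dara's father's ABO genotype from AB × BB: 1/2 AB, 1/2 BB.
Crossing each possibility with the mother BB and summing P(type AB): 1/2·1/2 + 1/2·0 = 1/4.
Similarly for Rh via the father's Rh distribution: P(Rh-) = 1/2.
Independent loci: 1/4 × 1/2 = 1/8.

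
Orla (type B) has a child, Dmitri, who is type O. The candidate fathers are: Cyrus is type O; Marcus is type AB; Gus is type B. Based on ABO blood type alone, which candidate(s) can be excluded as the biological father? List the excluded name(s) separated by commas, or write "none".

A candidate is excluded only if no genotype consistent with his phenotype could produce a type O child with a type B mother.
Marcus (type AB): no genotype consistent with that phenotype can produce a type-O child with a type-B mother.

Marcus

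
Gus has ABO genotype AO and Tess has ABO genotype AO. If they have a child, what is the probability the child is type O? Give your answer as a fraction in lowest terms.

1/4

ABO cross AO × AO → offspring phenotypes: 1/4 O, 3/4 A.
So P(type O) = 1/4.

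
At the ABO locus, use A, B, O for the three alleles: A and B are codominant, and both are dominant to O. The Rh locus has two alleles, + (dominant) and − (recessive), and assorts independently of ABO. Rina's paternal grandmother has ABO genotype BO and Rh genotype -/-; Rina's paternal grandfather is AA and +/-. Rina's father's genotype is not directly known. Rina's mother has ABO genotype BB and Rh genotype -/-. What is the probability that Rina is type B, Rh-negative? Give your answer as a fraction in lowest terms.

Rina's father's ABO genotype from BO × AA: 1/2 AB, 1/2 AO.
Crossing each possibility with the mother BB and summing P(type B): 1/2·1/2 + 1/2·1/2 = 1/2.
Similarly for Rh via the father's Rh distribution: P(Rh-) = 3/4.
Independent loci: 1/2 × 3/4 = 3/8.

3/8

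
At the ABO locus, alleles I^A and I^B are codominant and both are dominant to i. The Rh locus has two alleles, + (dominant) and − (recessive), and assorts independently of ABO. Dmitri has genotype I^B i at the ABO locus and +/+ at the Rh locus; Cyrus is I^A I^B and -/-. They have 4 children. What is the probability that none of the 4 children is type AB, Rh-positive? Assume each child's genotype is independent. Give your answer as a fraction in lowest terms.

ABO cross I^B i × I^A I^B → 1/4 A, 1/2 B, 1/4 AB.
Rh cross +/+ × -/- → 1 Rh+; so P(type AB, Rh-positive) = 1/4 × 1 = 1/4 per child.
P(not type AB, Rh-positive) = 3/4 for one child; (3/4)^4 = 81/256.

81/256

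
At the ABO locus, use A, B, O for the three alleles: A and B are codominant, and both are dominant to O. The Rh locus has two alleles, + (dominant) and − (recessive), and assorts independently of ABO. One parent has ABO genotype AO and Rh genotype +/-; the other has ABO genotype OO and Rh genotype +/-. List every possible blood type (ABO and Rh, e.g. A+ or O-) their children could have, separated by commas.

O+, O-, A+, A-

Gametes from AO × OO give offspring ABO genotypes AO, OO, i.e. phenotypes O, A.
Rh cross +/- × +/- → phenotypes Rh+, Rh-.
Combining independently: O+, O-, A+, A-.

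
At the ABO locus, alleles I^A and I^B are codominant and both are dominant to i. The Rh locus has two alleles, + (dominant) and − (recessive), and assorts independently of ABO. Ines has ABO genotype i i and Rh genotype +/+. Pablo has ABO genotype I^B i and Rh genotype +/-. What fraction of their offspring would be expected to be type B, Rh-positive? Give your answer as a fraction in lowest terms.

1/2

ABO cross i i × I^B i → offspring phenotypes: 1/2 O, 1/2 B.
Rh cross +/+ × +/- → 1 Rh+.
Independent loci: P(type B, Rh-positive) = 1/2 × 1 = 1/2.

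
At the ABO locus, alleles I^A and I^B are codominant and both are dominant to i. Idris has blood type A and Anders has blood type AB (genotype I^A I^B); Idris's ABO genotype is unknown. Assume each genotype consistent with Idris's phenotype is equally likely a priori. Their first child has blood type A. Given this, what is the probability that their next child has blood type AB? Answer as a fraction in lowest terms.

Possible genotypes: Idris ∈ {I^A I^A, I^A i}; Anders ∈ {I^A I^B}.
Weight each parental genotype pair by prior × P(type-A child):
  I^A I^A × I^A I^B: posterior weight 1/2; P(next child type AB) = 1/2.
  I^A i × I^A I^B: posterior weight 1/2; P(next child type AB) = 1/4.
Weighted sum = 3/8.

3/8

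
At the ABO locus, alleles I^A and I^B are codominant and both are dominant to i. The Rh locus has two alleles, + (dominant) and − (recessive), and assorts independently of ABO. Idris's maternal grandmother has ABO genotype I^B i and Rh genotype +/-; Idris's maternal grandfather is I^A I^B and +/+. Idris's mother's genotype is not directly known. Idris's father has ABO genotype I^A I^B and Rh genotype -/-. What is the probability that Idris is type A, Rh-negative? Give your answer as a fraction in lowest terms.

1/16

Idris's mother's ABO genotype from I^B i × I^A I^B: 1/4 I^A I^B, 1/4 I^A i, 1/4 I^B I^B, 1/4 I^B i.
Crossing each possibility with the father I^A I^B and summing P(type A): 1/4·1/4 + 1/4·1/2 + 1/4·0 + 1/4·1/4 = 1/4.
Similarly for Rh via the mother's Rh distribution: P(Rh-) = 1/4.
Independent loci: 1/4 × 1/4 = 1/16.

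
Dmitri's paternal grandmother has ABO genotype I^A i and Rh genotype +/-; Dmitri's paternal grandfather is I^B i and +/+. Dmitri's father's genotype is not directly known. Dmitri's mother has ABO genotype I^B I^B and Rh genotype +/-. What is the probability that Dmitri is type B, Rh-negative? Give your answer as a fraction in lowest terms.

3/32

Dmitri's father's ABO genotype from I^A i × I^B i: 1/4 I^A I^B, 1/4 I^A i, 1/4 I^B i, 1/4 i i.
Crossing each possibility with the mother I^B I^B and summing P(type B): 1/4·1/2 + 1/4·1/2 + 1/4·1 + 1/4·1 = 3/4.
Similarly for Rh via the father's Rh distribution: P(Rh-) = 1/8.
Independent loci: 3/4 × 1/8 = 3/32.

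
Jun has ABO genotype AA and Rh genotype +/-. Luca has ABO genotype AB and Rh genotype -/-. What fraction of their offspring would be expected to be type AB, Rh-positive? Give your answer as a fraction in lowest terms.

ABO cross AA × AB → offspring phenotypes: 1/2 A, 1/2 AB.
Rh cross +/- × -/- → 1/2 Rh+, 1/2 Rh-.
Independent loci: P(type AB, Rh-positive) = 1/2 × 1/2 = 1/4.

1/4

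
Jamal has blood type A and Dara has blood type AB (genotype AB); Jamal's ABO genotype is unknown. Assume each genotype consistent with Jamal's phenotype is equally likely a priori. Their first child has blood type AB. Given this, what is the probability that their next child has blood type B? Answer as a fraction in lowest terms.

Possible genotypes: Jamal ∈ {AA, AO}; Dara ∈ {AB}.
Weight each parental genotype pair by prior × P(type-AB child):
  AA × AB: posterior weight 2/3; P(next child type B) = 0.
  AO × AB: posterior weight 1/3; P(next child type B) = 1/4.
Weighted sum = 1/12.

1/12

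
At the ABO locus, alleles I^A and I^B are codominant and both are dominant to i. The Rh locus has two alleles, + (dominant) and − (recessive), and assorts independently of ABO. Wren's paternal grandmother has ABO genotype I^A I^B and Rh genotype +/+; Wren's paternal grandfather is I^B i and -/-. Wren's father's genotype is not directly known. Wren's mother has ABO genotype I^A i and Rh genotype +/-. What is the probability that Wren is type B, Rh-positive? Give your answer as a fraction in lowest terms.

3/16

Wren's father's ABO genotype from I^A I^B × I^B i: 1/4 I^A I^B, 1/4 I^A i, 1/4 I^B I^B, 1/4 I^B i.
Crossing each possibility with the mother I^A i and summing P(type B): 1/4·1/4 + 1/4·0 + 1/4·1/2 + 1/4·1/4 = 1/4.
Similarly for Rh via the father's Rh distribution: P(Rh+) = 3/4.
Independent loci: 1/4 × 3/4 = 3/16.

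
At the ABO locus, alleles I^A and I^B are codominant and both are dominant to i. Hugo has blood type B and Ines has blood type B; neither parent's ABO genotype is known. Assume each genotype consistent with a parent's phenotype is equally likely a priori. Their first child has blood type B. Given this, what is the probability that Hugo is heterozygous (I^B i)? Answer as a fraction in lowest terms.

7/15

Possible genotypes: Hugo ∈ {I^B I^B, I^B i}; Ines ∈ {I^B I^B, I^B i}.
Weight each parental genotype pair by prior × P(type-B child):
  I^B I^B × I^B I^B: posterior weight 4/15.
  I^B I^B × I^B i: posterior weight 4/15.
  I^B i × I^B I^B: posterior weight 4/15.
  I^B i × I^B i: posterior weight 1/5.
Sum the posterior weight over pairs where Hugo is I^B i: 7/15.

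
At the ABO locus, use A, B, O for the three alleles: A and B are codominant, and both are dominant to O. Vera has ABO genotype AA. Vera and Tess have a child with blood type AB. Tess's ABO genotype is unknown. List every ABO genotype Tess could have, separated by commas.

AB, BB, BO

For each candidate genotype of Tess, check whether crossing it with AA can produce every observed child phenotype.
  AA → possible child types {A} ✗
  AB → possible child types {A, AB} ✓
  AO → possible child types {A} ✗
  BB → possible child types {AB} ✓
  BO → possible child types {A, AB} ✓
  OO → possible child types {A} ✗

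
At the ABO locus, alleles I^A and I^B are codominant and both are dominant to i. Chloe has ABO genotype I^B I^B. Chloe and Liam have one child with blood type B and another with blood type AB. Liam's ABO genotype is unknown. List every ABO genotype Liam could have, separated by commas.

I^A I^B, I^A i

For each candidate genotype of Liam, check whether crossing it with I^B I^B can produce every observed child phenotype.
  I^A I^A → possible child types {AB} ✗
  I^A I^B → possible child types {B, AB} ✓
  I^A i → possible child types {B, AB} ✓
  I^B I^B → possible child types {B} ✗
  I^B i → possible child types {B} ✗
  i i → possible child types {B} ✗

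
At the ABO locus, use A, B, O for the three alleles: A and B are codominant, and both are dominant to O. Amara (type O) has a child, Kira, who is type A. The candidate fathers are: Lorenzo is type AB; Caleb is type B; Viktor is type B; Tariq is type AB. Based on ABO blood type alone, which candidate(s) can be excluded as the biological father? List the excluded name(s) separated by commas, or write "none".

A candidate is excluded only if no genotype consistent with his phenotype could produce a type A child with a type O mother.
Caleb (type B): no genotype consistent with that phenotype can produce a type-A child with a type-O mother.
Viktor (type B): no genotype consistent with that phenotype can produce a type-A child with a type-O mother.

Caleb, Viktor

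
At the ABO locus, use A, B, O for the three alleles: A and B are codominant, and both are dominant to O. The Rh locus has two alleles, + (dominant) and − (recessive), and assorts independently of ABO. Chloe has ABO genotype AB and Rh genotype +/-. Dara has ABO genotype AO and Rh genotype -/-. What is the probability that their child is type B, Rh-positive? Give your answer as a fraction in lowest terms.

ABO cross AB × AO → offspring phenotypes: 1/2 A, 1/4 B, 1/4 AB.
Rh cross +/- × -/- → 1/2 Rh+, 1/2 Rh-.
Independent loci: P(type B, Rh-positive) = 1/4 × 1/2 = 1/8.

1/8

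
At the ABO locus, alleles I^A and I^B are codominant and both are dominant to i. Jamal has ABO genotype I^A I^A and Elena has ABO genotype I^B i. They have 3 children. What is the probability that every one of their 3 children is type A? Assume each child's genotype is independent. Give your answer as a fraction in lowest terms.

1/8

ABO cross I^A I^A × I^B i → 1/2 A, 1/2 AB.
So P(type A) = 1/2 per child.
All 3 independent: (1/2)^3 = 1/8.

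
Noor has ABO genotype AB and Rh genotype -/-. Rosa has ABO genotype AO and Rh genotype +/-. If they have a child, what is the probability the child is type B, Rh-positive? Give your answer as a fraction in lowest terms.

1/8

ABO cross AB × AO → offspring phenotypes: 1/2 A, 1/4 B, 1/4 AB.
Rh cross -/- × +/- → 1/2 Rh+, 1/2 Rh-.
Independent loci: P(type B, Rh-positive) = 1/4 × 1/2 = 1/8.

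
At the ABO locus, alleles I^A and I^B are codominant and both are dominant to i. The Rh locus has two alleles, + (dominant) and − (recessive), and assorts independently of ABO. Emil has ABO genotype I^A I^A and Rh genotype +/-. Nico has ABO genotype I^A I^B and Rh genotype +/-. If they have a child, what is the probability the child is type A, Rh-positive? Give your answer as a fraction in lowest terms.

ABO cross I^A I^A × I^A I^B → offspring phenotypes: 1/2 A, 1/2 AB.
Rh cross +/- × +/- → 3/4 Rh+, 1/4 Rh-.
Independent loci: P(type A, Rh-positive) = 1/2 × 3/4 = 3/8.

3/8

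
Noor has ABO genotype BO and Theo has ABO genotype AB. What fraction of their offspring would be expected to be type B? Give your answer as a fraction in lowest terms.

1/2

ABO cross BO × AB → offspring phenotypes: 1/4 A, 1/2 B, 1/4 AB.
So P(type B) = 1/2.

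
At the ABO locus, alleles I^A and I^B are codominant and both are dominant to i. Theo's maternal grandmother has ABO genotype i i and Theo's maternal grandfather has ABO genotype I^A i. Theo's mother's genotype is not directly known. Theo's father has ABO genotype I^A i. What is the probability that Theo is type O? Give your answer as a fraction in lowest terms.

3/8

Theo's mother's ABO genotype from i i × I^A i: 1/2 I^A i, 1/2 i i.
Crossing each possibility with the father I^A i and summing P(type O): 1/2·1/4 + 1/2·1/2 = 3/8.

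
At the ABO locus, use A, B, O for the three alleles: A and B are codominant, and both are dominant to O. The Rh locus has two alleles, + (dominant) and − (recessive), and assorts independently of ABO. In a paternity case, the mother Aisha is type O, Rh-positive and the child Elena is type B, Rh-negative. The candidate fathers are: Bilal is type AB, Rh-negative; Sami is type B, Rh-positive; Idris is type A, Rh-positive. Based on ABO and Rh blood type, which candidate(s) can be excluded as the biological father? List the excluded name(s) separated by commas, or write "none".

Idris

A candidate is excluded only if no genotype consistent with his phenotype could produce a type B, Rh-negative child with a type O, Rh-positive mother.
Idris (type A, Rh+): no genotype consistent with that phenotype can produce a type-B Rh- child with a type-O mother.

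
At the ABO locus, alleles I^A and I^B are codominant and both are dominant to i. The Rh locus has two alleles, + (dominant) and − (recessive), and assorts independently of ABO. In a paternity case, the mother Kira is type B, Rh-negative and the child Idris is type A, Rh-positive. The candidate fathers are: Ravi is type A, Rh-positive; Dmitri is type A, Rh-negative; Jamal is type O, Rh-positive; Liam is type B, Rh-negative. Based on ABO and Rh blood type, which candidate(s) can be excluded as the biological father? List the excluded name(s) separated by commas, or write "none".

A candidate is excluded only if no genotype consistent with his phenotype could produce a type A, Rh-positive child with a type B, Rh-negative mother.
Dmitri (type A, Rh-): no genotype consistent with that phenotype can produce a type-A Rh+ child with a type-B mother.
Jamal (type O, Rh+): no genotype consistent with that phenotype can produce a type-A Rh+ child with a type-B mother.
Liam (type B, Rh-): no genotype consistent with that phenotype can produce a type-A Rh+ child with a type-B mother.

Dmitri, Jamal, Liam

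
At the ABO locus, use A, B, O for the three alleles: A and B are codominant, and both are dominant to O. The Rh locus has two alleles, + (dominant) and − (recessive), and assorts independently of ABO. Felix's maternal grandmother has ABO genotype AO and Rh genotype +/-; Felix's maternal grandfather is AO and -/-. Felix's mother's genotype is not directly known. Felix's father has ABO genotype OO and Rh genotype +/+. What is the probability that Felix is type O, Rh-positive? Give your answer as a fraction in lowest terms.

Felix's mother's ABO genotype from AO × AO: 1/4 AA, 1/2 AO, 1/4 OO.
Crossing each possibility with the father OO and summing P(type O): 1/4·0 + 1/2·1/2 + 1/4·1 = 1/2.
Similarly for Rh via the mother's Rh distribution: P(Rh+) = 1.
Independent loci: 1/2 × 1 = 1/2.

1/2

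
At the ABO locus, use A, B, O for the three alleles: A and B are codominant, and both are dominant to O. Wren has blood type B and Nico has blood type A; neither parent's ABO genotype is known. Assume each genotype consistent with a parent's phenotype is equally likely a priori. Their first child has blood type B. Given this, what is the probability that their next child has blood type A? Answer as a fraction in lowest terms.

Possible genotypes: Wren ∈ {BB, BO}; Nico ∈ {AA, AO}.
Weight each parental genotype pair by prior × P(type-B child):
  BB × AO: posterior weight 2/3; P(next child type A) = 0.
  BO × AO: posterior weight 1/3; P(next child type A) = 1/4.
Weighted sum = 1/12.

1/12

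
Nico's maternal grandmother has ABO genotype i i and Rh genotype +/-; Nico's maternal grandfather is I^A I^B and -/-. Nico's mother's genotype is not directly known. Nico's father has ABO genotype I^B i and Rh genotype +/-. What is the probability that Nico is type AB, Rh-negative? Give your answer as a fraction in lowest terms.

3/64

Nico's mother's ABO genotype from i i × I^A I^B: 1/2 I^A i, 1/2 I^B i.
Crossing each possibility with the father I^B i and summing P(type AB): 1/2·1/4 + 1/2·0 = 1/8.
Similarly for Rh via the mother's Rh distribution: P(Rh-) = 3/8.
Independent loci: 1/8 × 3/8 = 3/64.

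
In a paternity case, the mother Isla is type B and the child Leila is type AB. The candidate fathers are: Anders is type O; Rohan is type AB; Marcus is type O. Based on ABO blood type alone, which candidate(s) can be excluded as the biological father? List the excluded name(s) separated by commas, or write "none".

A candidate is excluded only if no genotype consistent with his phenotype could produce a type AB child with a type B mother.
Anders (type O): no genotype consistent with that phenotype can produce a type-AB child with a type-B mother.
Marcus (type O): no genotype consistent with that phenotype can produce a type-AB child with a type-B mother.

Anders, Marcus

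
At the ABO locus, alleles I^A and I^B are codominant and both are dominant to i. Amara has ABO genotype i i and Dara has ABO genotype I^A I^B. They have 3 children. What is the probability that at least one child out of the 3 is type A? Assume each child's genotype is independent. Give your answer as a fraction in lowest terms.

7/8

ABO cross i i × I^A I^B → 1/2 A, 1/2 B.
So P(type A) = 1/2 per child.
P(none) = (1/2)^3 = 1/8; P(at least one) = 1 − 1/8 = 7/8.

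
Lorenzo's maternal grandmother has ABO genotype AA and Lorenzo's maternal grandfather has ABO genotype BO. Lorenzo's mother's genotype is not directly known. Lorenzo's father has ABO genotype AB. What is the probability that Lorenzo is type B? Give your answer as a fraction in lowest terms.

1/4

Lorenzo's mother's ABO genotype from AA × BO: 1/2 AB, 1/2 AO.
Crossing each possibility with the father AB and summing P(type B): 1/2·1/4 + 1/2·1/4 = 1/4.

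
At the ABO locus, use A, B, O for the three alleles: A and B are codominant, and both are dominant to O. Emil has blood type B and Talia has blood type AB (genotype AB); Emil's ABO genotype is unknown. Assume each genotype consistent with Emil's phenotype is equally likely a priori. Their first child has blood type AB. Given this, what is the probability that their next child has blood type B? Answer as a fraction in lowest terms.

1/2

Possible genotypes: Emil ∈ {BB, BO}; Talia ∈ {AB}.
Weight each parental genotype pair by prior × P(type-AB child):
  BB × AB: posterior weight 2/3; P(next child type B) = 1/2.
  BO × AB: posterior weight 1/3; P(next child type B) = 1/2.
Weighted sum = 1/2.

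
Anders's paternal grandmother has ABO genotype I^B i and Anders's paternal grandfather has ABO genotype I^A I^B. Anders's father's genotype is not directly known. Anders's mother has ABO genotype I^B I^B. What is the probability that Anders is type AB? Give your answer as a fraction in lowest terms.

1/4

Anders's father's ABO genotype from I^B i × I^A I^B: 1/4 I^A I^B, 1/4 I^A i, 1/4 I^B I^B, 1/4 I^B i.
Crossing each possibility with the mother I^B I^B and summing P(type AB): 1/4·1/2 + 1/4·1/2 + 1/4·0 + 1/4·0 = 1/4.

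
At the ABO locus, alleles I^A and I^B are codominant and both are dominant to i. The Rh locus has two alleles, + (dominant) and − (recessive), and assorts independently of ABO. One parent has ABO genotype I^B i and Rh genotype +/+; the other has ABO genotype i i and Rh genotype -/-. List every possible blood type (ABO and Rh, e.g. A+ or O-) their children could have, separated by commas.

Gametes from I^B i × i i give offspring ABO genotypes I^B i, i i, i.e. phenotypes O, B.
Rh cross +/+ × -/- → phenotypes Rh+.
Combining independently: O+, B+.

O+, B+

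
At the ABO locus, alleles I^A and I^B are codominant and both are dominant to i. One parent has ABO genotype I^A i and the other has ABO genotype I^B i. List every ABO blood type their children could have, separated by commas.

O, A, B, AB

Gametes from I^A i × I^B i give offspring ABO genotypes I^A I^B, I^A i, I^B i, i i, i.e. phenotypes O, A, B, AB.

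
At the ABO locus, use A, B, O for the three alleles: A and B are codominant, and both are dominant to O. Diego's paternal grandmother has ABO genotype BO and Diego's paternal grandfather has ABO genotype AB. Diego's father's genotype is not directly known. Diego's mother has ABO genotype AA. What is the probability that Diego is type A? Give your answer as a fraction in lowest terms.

1/2

Diego's father's ABO genotype from BO × AB: 1/4 AB, 1/4 AO, 1/4 BB, 1/4 BO.
Crossing each possibility with the mother AA and summing P(type A): 1/4·1/2 + 1/4·1 + 1/4·0 + 1/4·1/2 = 1/2.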